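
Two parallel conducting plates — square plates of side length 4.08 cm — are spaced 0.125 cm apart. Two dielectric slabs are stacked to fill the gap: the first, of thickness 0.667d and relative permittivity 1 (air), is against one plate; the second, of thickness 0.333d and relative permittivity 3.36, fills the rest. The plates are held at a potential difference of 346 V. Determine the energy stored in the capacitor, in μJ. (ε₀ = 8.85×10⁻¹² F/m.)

A = (4.08 cm)² = 1.66×10⁻³ m².
Stacked slabs ⇒ two capacitors in series, each with the full plate area.
C₁ = κ₁ε₀A/d₁ = 1.00 × 8.85×10⁻¹² × 1.66×10⁻³ / 8.34×10⁻⁴ = 1.77×10⁻¹¹ F.
C₂ = κ₂ε₀A/d₂ = 3.36 × 8.85×10⁻¹² × 1.66×10⁻³ / 4.16×10⁻⁴ = 1.19×10⁻¹⁰ F.
C = (1/C₁ + 1/C₂)⁻¹ = 1.54×10⁻¹¹ F.
U = ½CV² = ½ × 1.54×10⁻¹¹ × (346)² = 9.21×10⁻⁷ J.

0.921 μJ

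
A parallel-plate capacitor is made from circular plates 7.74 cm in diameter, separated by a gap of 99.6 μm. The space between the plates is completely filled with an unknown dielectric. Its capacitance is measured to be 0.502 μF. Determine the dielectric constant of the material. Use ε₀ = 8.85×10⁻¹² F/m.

1201

A = π(7.74/2 cm)² = 4.71×10⁻³ m².
κ = Cd/(ε₀A) = 5.02×10⁻⁷ × 9.96×10⁻⁵ / (8.85×10⁻¹² × 4.71×10⁻³) = 1201.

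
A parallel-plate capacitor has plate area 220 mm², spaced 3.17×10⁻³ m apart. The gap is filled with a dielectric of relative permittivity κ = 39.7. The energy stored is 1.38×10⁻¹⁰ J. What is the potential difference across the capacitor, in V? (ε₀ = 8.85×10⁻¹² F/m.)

3.36 V

A = 220 mm² = 2.20×10⁻⁴ m².
C = κε₀A/d = 39.7 × 8.85×10⁻¹² × 2.20×10⁻⁴ / 3.17×10⁻³ = 2.44×10⁻¹¹ F.
V = √(2U/C) = √(2 × 1.38×10⁻¹⁰ / 2.44×10⁻¹¹) = 3.36 V.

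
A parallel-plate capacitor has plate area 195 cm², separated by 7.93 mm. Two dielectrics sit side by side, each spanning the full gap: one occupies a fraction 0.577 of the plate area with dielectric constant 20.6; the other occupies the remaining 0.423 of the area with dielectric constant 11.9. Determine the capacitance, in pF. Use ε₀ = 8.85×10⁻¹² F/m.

A = 195 cm² = 1.95×10⁻² m².
Side-by-side slabs ⇒ two capacitors in parallel, each spanning the full gap.
C₁ = κ₁ε₀A₁/d = 20.6 × 8.85×10⁻¹² × 1.13×10⁻² / 7.93×10⁻³ = 2.59×10⁻¹⁰ F.
C₂ = κ₂ε₀A₂/d = 11.9 × 8.85×10⁻¹² × 8.25×10⁻³ / 7.93×10⁻³ = 1.10×10⁻¹⁰ F.
C = C₁ + C₂ = 3.68×10⁻¹⁰ F.

368 pF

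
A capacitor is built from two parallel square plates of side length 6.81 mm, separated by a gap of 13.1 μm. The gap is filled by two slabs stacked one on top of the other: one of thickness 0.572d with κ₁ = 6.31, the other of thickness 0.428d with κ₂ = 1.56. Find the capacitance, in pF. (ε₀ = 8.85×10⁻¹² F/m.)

C ≈ 85.8 pF

A = (6.81 mm)² = 4.64×10⁻⁵ m².
Stacked slabs ⇒ two capacitors in series, each with the full plate area.
C₁ = κ₁ε₀A/d₁ = 6.31 × 8.85×10⁻¹² × 4.64×10⁻⁵ / 7.49×10⁻⁶ = 3.46×10⁻¹⁰ F.
C₂ = κ₂ε₀A/d₂ = 1.56 × 8.85×10⁻¹² × 4.64×10⁻⁵ / 5.61×10⁻⁶ = 1.14×10⁻¹⁰ F.
C = (1/C₁ + 1/C₂)⁻¹ = 8.58×10⁻¹¹ F.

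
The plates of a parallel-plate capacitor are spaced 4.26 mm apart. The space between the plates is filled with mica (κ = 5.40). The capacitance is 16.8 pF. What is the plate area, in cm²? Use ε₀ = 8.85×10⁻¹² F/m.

A = Cd/(κε₀) = 1.68×10⁻¹¹ × 4.26×10⁻³ / (5.40 × 8.85×10⁻¹²) = 1.50×10⁻³ m².

A ≈ 15.0 cm²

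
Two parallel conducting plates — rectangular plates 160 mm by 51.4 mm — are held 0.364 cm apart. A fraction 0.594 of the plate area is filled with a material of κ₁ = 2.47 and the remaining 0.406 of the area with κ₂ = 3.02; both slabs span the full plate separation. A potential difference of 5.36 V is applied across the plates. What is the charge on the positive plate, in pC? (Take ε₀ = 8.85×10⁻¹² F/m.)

289 pC

A = 160 × 51.4 mm² = 8.22×10⁻³ m².
Side-by-side slabs ⇒ two capacitors in parallel, each spanning the full gap.
C₁ = κ₁ε₀A₁/d = 2.47 × 8.85×10⁻¹² × 4.89×10⁻³ / 3.64×10⁻³ = 2.93×10⁻¹¹ F.
C₂ = κ₂ε₀A₂/d = 3.02 × 8.85×10⁻¹² × 3.34×10⁻³ / 3.64×10⁻³ = 2.45×10⁻¹¹ F.
C = C₁ + C₂ = 5.39×10⁻¹¹ F.
Q = CV = 5.39×10⁻¹¹ × 5.36 = 2.89×10⁻¹⁰ C.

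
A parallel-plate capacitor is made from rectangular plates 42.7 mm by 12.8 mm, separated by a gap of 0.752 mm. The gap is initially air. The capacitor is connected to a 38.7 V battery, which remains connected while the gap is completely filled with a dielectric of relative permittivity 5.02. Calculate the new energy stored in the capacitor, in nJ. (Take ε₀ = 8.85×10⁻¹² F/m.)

A = 42.7 × 12.8 mm² = 5.47×10⁻⁴ m².
Initially C₁ = ε₀A/d = 8.85×10⁻¹² × 5.47×10⁻⁴ / 7.52×10⁻⁴ = 6.43×10⁻¹² F.
U₁ = 4.82×10⁻⁹ J.
Battery connected ⇒ V is held fixed. C₂ = 5.02 C₁ and U = ½CV², so U₂/U₁ = C₂/C₁ = 5.02.
U₂ = 5.02 × 4.82×10⁻⁹ = 2.42×10⁻⁸ J.

24.2 nJ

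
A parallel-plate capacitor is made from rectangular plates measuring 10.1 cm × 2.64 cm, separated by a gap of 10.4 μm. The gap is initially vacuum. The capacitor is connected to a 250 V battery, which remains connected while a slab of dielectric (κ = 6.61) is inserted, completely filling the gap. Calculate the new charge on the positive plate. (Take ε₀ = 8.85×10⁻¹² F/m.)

3.75 μC

A = 10.1 × 2.64 cm² = 2.67×10⁻³ m².
Initially C₁ = ε₀A/d = 8.85×10⁻¹² × 2.67×10⁻³ / 1.04×10⁻⁵ = 2.27×10⁻⁹ F.
Q₁ = 5.67×10⁻⁷ C.
Battery connected ⇒ V is held fixed. C₂ = 6.61 C₁ and Q = CV, so Q₂/Q₁ = C₂/C₁ = 6.61.
Q₂ = 6.61 × 5.67×10⁻⁷ = 3.75×10⁻⁶ C.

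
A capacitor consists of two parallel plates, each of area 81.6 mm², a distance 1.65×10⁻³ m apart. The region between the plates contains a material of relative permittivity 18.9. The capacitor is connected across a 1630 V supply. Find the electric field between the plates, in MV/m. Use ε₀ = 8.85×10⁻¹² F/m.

E ≈ 0.988 MV/m

E = V/d = 1630 / 1.65×10⁻³ = 9.88×10⁵ V/m.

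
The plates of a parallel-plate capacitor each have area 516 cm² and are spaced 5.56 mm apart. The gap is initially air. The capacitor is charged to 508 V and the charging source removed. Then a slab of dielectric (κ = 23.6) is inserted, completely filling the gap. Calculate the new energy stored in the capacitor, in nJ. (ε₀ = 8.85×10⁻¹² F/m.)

U ≈ 449 nJ

A = 516 cm² = 5.16×10⁻² m².
Initially C₁ = ε₀A/d = 8.85×10⁻¹² × 5.16×10⁻² / 5.56×10⁻³ = 8.21×10⁻¹¹ F.
U₁ = 1.06×10⁻⁵ J.
Isolated ⇒ Q is held fixed. C₂ = 23.6 C₁ and U = Q²/(2C), so U₂/U₁ = C₁/C₂ = 0.0424.
U₂ = 0.0424 × 1.06×10⁻⁵ = 4.49×10⁻⁷ J.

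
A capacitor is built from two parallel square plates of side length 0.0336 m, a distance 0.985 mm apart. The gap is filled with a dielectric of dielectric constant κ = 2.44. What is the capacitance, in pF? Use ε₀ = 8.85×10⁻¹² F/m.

A = (0.0336 m)² = 1.13×10⁻³ m².
C = κε₀A/d = 2.44 × 8.85×10⁻¹² × 1.13×10⁻³ / 9.85×10⁻⁴ = 2.48×10⁻¹¹ F.

C ≈ 24.8 pF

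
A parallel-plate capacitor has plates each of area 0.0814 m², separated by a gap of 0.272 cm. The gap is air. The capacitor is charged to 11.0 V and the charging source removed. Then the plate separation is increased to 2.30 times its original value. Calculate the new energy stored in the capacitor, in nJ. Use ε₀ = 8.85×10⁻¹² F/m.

36.9 nJ

Initially C₁ = ε₀A/d = 8.85×10⁻¹² × 8.14×10⁻² / 2.72×10⁻³ = 2.65×10⁻¹⁰ F.
U₁ = 1.60×10⁻⁸ J.
Isolated ⇒ Q is held fixed. C₂ = 0.435 C₁ and U = Q²/(2C), so U₂/U₁ = C₁/C₂ = 2.30.
U₂ = 2.30 × 1.60×10⁻⁸ = 3.69×10⁻⁸ J.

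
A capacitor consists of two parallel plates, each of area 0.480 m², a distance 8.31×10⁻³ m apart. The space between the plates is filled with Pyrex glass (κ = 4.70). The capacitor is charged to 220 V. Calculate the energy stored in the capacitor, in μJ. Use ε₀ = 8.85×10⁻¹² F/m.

C = κε₀A/d = 4.70 × 8.85×10⁻¹² × 0.480 / 8.31×10⁻³ = 2.40×10⁻⁹ F.
U = ½CV² = ½ × 2.40×10⁻⁹ × (220)² = 5.81×10⁻⁵ J.

U ≈ 58.1 μJ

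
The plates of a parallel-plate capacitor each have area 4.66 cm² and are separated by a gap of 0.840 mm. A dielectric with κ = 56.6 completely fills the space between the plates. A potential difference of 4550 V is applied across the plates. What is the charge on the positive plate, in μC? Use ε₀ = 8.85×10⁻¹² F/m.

A = 4.66 cm² = 4.66×10⁻⁴ m².
C = κε₀A/d = 56.6 × 8.85×10⁻¹² × 4.66×10⁻⁴ / 8.40×10⁻⁴ = 2.78×10⁻¹⁰ F.
Q = CV = 2.78×10⁻¹⁰ × 4550 = 1.26×10⁻⁶ C.

Q ≈ 1.26 μC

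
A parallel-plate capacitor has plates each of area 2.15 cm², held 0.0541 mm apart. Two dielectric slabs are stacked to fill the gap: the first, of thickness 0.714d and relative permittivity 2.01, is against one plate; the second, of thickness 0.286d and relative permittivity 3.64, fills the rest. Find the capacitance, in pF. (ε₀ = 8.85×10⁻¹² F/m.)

81.1 pF

A = 2.15 cm² = 2.15×10⁻⁴ m².
Stacked slabs ⇒ two capacitors in series, each with the full plate area.
C₁ = κ₁ε₀A/d₁ = 2.01 × 8.85×10⁻¹² × 2.15×10⁻⁴ / 3.86×10⁻⁵ = 9.90×10⁻¹¹ F.
C₂ = κ₂ε₀A/d₂ = 3.64 × 8.85×10⁻¹² × 2.15×10⁻⁴ / 1.55×10⁻⁵ = 4.48×10⁻¹⁰ F.
C = (1/C₁ + 1/C₂)⁻¹ = 8.11×10⁻¹¹ F.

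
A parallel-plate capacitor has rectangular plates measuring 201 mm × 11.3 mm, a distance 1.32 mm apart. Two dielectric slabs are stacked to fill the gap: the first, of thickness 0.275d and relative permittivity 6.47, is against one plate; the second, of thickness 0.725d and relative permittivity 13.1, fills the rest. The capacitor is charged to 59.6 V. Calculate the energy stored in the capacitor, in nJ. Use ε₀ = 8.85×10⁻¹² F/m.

276 nJ

A = 201 × 11.3 mm² = 2.27×10⁻³ m².
Stacked slabs ⇒ two capacitors in series, each with the full plate area.
C₁ = κ₁ε₀A/d₁ = 6.47 × 8.85×10⁻¹² × 2.27×10⁻³ / 3.63×10⁻⁴ = 3.58×10⁻¹⁰ F.
C₂ = κ₂ε₀A/d₂ = 13.1 × 8.85×10⁻¹² × 2.27×10⁻³ / 9.57×10⁻⁴ = 2.75×10⁻¹⁰ F.
C = (1/C₁ + 1/C₂)⁻¹ = 1.56×10⁻¹⁰ F.
U = ½CV² = ½ × 1.56×10⁻¹⁰ × (59.6)² = 2.76×10⁻⁷ J.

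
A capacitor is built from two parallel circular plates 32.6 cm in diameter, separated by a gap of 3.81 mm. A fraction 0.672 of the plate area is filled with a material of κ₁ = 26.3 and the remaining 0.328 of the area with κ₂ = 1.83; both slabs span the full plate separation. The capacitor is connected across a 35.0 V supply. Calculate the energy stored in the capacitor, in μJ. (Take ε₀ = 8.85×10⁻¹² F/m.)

A = π(32.6/2 cm)² = 8.35×10⁻² m².
Side-by-side slabs ⇒ two capacitors in parallel, each spanning the full gap.
C₁ = κ₁ε₀A₁/d = 26.3 × 8.85×10⁻¹² × 5.61×10⁻² / 3.81×10⁻³ = 3.43×10⁻⁹ F.
C₂ = κ₂ε₀A₂/d = 1.83 × 8.85×10⁻¹² × 2.74×10⁻² / 3.81×10⁻³ = 1.16×10⁻¹⁰ F.
C = C₁ + C₂ = 3.54×10⁻⁹ F.
U = ½CV² = ½ × 3.54×10⁻⁹ × (35.0)² = 2.17×10⁻⁶ J.

U ≈ 2.17 μJ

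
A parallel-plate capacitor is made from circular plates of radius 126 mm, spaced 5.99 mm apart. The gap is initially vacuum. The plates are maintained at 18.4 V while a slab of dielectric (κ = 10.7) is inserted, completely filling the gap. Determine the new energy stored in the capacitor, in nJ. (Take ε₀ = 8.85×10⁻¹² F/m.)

A = π(126 mm)² = 4.99×10⁻² m².
Initially C₁ = ε₀A/d = 8.85×10⁻¹² × 4.99×10⁻² / 5.99×10⁻³ = 7.37×10⁻¹¹ F.
U₁ = 1.25×10⁻⁸ J.
Battery connected ⇒ V is held fixed. C₂ = 10.7 C₁ and U = ½CV², so U₂/U₁ = C₂/C₁ = 10.7.
U₂ = 10.7 × 1.25×10⁻⁸ = 1.33×10⁻⁷ J.

U ≈ 133 nJ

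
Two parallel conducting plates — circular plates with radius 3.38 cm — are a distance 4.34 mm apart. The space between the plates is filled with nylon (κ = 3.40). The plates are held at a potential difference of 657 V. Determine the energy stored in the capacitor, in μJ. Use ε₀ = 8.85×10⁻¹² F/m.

A = π(3.38 cm)² = 3.59×10⁻³ m².
C = κε₀A/d = 3.40 × 8.85×10⁻¹² × 3.59×10⁻³ / 4.34×10⁻³ = 2.49×10⁻¹¹ F.
U = ½CV² = ½ × 2.49×10⁻¹¹ × (657)² = 5.37×10⁻⁶ J.

5.37 μJ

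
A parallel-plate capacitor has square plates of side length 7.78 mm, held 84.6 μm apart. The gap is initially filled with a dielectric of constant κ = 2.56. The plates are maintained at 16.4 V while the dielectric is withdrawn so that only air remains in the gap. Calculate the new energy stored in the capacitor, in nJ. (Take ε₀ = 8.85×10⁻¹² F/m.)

A = (7.78 mm)² = 6.05×10⁻⁵ m².
Initially C₁ = κε₀A/d = 2.56 × 8.85×10⁻¹² × 6.05×10⁻⁵ / 8.46×10⁻⁵ = 1.62×10⁻¹¹ F.
U₁ = 2.18×10⁻⁹ J.
Battery connected ⇒ V is held fixed. C₂ = 0.391 C₁ and U = ½CV², so U₂/U₁ = C₂/C₁ = 0.391.
U₂ = 0.391 × 2.18×10⁻⁹ = 8.52×10⁻¹⁰ J.

U ≈ 0.852 nJ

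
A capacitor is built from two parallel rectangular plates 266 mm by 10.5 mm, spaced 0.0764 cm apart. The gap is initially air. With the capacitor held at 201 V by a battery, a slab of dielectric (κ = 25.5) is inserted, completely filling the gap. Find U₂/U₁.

Battery connected ⇒ V is held fixed.
C₂ = 25.5 C₁ and U = ½CV², so U₂/U₁ = C₂/C₁ = 25.5.

25.5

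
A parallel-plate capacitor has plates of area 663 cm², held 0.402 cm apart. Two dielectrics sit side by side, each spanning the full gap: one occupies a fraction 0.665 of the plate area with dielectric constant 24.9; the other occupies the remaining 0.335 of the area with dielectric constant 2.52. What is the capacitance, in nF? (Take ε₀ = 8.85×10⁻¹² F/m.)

A = 663 cm² = 6.63×10⁻² m².
Side-by-side slabs ⇒ two capacitors in parallel, each spanning the full gap.
C₁ = κ₁ε₀A₁/d = 24.9 × 8.85×10⁻¹² × 4.41×10⁻² / 4.02×10⁻³ = 2.42×10⁻⁹ F.
C₂ = κ₂ε₀A₂/d = 2.52 × 8.85×10⁻¹² × 2.22×10⁻² / 4.02×10⁻³ = 1.23×10⁻¹⁰ F.
C = C₁ + C₂ = 2.54×10⁻⁹ F.

2.54 nF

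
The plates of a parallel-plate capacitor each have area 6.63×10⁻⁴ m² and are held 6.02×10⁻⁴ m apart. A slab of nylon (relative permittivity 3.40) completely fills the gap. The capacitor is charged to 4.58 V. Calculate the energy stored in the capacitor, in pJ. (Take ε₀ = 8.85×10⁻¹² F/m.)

348 pJ

C = κε₀A/d = 3.40 × 8.85×10⁻¹² × 6.63×10⁻⁴ / 6.02×10⁻⁴ = 3.31×10⁻¹¹ F.
U = ½CV² = ½ × 3.31×10⁻¹¹ × (4.58)² = 3.48×10⁻¹⁰ J.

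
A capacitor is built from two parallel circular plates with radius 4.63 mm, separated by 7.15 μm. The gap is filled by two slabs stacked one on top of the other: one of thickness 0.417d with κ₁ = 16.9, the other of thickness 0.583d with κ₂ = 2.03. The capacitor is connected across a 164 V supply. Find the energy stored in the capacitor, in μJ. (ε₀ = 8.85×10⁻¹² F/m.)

U ≈ 3.59 μJ

A = π(4.63 mm)² = 6.73×10⁻⁵ m².
Stacked slabs ⇒ two capacitors in series, each with the full plate area.
C₁ = κ₁ε₀A/d₁ = 16.9 × 8.85×10⁻¹² × 6.73×10⁻⁵ / 2.98×10⁻⁶ = 3.38×10⁻⁹ F.
C₂ = κ₂ε₀A/d₂ = 2.03 × 8.85×10⁻¹² × 6.73×10⁻⁵ / 4.17×10⁻⁶ = 2.90×10⁻¹⁰ F.
C = (1/C₁ + 1/C₂)⁻¹ = 2.67×10⁻¹⁰ F.
U = ½CV² = ½ × 2.67×10⁻¹⁰ × (164)² = 3.59×10⁻⁶ J.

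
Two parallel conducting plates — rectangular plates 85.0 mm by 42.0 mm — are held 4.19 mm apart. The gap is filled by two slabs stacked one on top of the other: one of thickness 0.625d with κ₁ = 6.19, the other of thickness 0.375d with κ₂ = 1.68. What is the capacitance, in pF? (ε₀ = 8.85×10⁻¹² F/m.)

C ≈ 23.3 pF

A = 85.0 × 42.0 mm² = 3.57×10⁻³ m².
Stacked slabs ⇒ two capacitors in series, each with the full plate area.
C₁ = κ₁ε₀A/d₁ = 6.19 × 8.85×10⁻¹² × 3.57×10⁻³ / 2.62×10⁻³ = 7.47×10⁻¹¹ F.
C₂ = κ₂ε₀A/d₂ = 1.68 × 8.85×10⁻¹² × 3.57×10⁻³ / 1.57×10⁻³ = 3.38×10⁻¹¹ F.
C = (1/C₁ + 1/C₂)⁻¹ = 2.33×10⁻¹¹ F.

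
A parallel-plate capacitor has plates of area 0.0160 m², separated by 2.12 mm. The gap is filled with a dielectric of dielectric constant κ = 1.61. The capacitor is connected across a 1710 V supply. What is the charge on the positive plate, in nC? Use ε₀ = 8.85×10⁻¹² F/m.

Q ≈ 184 nC

C = κε₀A/d = 1.61 × 8.85×10⁻¹² × 1.60×10⁻² / 2.12×10⁻³ = 1.08×10⁻¹⁰ F.
Q = CV = 1.08×10⁻¹⁰ × 1710 = 1.84×10⁻⁷ C.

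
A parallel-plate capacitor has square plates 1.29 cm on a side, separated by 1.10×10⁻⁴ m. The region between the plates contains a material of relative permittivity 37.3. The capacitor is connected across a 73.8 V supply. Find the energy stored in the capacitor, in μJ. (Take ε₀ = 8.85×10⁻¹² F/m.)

U ≈ 1.36 μJ

A = (1.29 cm)² = 1.66×10⁻⁴ m².
C = κε₀A/d = 37.3 × 8.85×10⁻¹² × 1.66×10⁻⁴ / 1.10×10⁻⁴ = 4.99×10⁻¹⁰ F.
U = ½CV² = ½ × 4.99×10⁻¹⁰ × (73.8)² = 1.36×10⁻⁶ J.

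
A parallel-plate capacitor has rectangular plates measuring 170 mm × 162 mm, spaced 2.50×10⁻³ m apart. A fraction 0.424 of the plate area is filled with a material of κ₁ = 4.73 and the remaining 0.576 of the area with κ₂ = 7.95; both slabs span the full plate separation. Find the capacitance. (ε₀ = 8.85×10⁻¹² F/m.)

A = 170 × 162 mm² = 2.75×10⁻² m².
Side-by-side slabs ⇒ two capacitors in parallel, each spanning the full gap.
C₁ = κ₁ε₀A₁/d = 4.73 × 8.85×10⁻¹² × 1.17×10⁻² / 2.50×10⁻³ = 1.96×10⁻¹⁰ F.
C₂ = κ₂ε₀A₂/d = 7.95 × 8.85×10⁻¹² × 1.59×10⁻² / 2.50×10⁻³ = 4.46×10⁻¹⁰ F.
C = C₁ + C₂ = 6.42×10⁻¹⁰ F.

C ≈ 0.642 nF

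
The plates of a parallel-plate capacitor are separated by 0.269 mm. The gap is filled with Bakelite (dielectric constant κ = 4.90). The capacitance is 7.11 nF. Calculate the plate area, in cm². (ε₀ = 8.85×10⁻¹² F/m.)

441 cm²

A = Cd/(κε₀) = 7.11×10⁻⁹ × 2.69×10⁻⁴ / (4.90 × 8.85×10⁻¹²) = 4.41×10⁻² m².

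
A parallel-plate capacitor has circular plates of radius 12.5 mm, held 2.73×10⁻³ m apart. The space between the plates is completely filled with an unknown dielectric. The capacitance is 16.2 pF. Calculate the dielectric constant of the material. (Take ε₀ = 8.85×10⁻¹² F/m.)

κ ≈ 10.2

A = π(12.5 mm)² = 4.91×10⁻⁴ m².
κ = Cd/(ε₀A) = 1.62×10⁻¹¹ × 2.73×10⁻³ / (8.85×10⁻¹² × 4.91×10⁻⁴) = 10.2.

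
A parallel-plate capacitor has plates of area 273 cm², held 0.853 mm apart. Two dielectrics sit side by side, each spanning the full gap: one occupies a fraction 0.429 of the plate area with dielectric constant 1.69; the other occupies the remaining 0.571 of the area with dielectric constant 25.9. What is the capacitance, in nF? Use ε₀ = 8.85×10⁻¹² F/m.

C ≈ 4.39 nF

A = 273 cm² = 2.73×10⁻² m².
Side-by-side slabs ⇒ two capacitors in parallel, each spanning the full gap.
C₁ = κ₁ε₀A₁/d = 1.69 × 8.85×10⁻¹² × 1.17×10⁻² / 8.53×10⁻⁴ = 2.05×10⁻¹⁰ F.
C₂ = κ₂ε₀A₂/d = 25.9 × 8.85×10⁻¹² × 1.56×10⁻² / 8.53×10⁻⁴ = 4.19×10⁻⁹ F.
C = C₁ + C₂ = 4.39×10⁻⁹ F.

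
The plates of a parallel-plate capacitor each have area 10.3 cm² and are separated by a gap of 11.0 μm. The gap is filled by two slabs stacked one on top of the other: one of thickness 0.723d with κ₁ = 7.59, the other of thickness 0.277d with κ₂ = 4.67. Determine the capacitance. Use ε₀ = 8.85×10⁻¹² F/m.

C ≈ 5.36 nF

A = 10.3 cm² = 1.03×10⁻³ m².
Stacked slabs ⇒ two capacitors in series, each with the full plate area.
C₁ = κ₁ε₀A/d₁ = 7.59 × 8.85×10⁻¹² × 1.03×10⁻³ / 7.95×10⁻⁶ = 8.70×10⁻⁹ F.
C₂ = κ₂ε₀A/d₂ = 4.67 × 8.85×10⁻¹² × 1.03×10⁻³ / 3.05×10⁻⁶ = 1.40×10⁻⁸ F.
C = (1/C₁ + 1/C₂)⁻¹ = 5.36×10⁻⁹ F.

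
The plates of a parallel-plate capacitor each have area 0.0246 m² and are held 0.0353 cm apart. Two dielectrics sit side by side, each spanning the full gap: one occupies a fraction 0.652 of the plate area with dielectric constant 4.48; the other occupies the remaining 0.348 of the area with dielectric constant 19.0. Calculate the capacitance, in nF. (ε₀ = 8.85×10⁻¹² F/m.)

C ≈ 5.88 nF

Side-by-side slabs ⇒ two capacitors in parallel, each spanning the full gap.
C₁ = κ₁ε₀A₁/d = 4.48 × 8.85×10⁻¹² × 1.60×10⁻² / 3.53×10⁻⁴ = 1.80×10⁻⁹ F.
C₂ = κ₂ε₀A₂/d = 19.0 × 8.85×10⁻¹² × 8.56×10⁻³ / 3.53×10⁻⁴ = 4.08×10⁻⁹ F.
C = C₁ + C₂ = 5.88×10⁻⁹ F.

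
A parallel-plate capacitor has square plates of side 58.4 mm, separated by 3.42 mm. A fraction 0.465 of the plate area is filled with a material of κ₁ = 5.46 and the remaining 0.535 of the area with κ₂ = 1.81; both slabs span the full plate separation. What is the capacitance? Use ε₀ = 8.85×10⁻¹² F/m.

A = (58.4 mm)² = 3.41×10⁻³ m².
Side-by-side slabs ⇒ two capacitors in parallel, each spanning the full gap.
C₁ = κ₁ε₀A₁/d = 5.46 × 8.85×10⁻¹² × 1.59×10⁻³ / 3.42×10⁻³ = 2.24×10⁻¹¹ F.
C₂ = κ₂ε₀A₂/d = 1.81 × 8.85×10⁻¹² × 1.82×10⁻³ / 3.42×10⁻³ = 8.55×10⁻¹² F.
C = C₁ + C₂ = 3.10×10⁻¹¹ F.

31.0 pF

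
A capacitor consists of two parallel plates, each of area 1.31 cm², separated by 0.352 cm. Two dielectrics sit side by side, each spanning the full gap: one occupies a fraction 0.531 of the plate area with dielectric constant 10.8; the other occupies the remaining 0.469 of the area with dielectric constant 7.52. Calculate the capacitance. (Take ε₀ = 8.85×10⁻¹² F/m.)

3.05 pF

A = 1.31 cm² = 1.31×10⁻⁴ m².
Side-by-side slabs ⇒ two capacitors in parallel, each spanning the full gap.
C₁ = κ₁ε₀A₁/d = 10.8 × 8.85×10⁻¹² × 6.96×10⁻⁵ / 3.52×10⁻³ = 1.89×10⁻¹² F.
C₂ = κ₂ε₀A₂/d = 7.52 × 8.85×10⁻¹² × 6.14×10⁻⁵ / 3.52×10⁻³ = 1.16×10⁻¹² F.
C = C₁ + C₂ = 3.05×10⁻¹² F.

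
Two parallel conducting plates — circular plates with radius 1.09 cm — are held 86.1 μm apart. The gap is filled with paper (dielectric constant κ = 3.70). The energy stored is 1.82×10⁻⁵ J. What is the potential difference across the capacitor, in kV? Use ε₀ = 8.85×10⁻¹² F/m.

A = π(1.09 cm)² = 3.73×10⁻⁴ m².
C = κε₀A/d = 3.70 × 8.85×10⁻¹² × 3.73×10⁻⁴ / 8.61×10⁻⁵ = 1.42×10⁻¹⁰ F.
V = √(2U/C) = √(2 × 1.82×10⁻⁵ / 1.42×10⁻¹⁰) = 5.06×10² V.

V ≈ 0.506 kV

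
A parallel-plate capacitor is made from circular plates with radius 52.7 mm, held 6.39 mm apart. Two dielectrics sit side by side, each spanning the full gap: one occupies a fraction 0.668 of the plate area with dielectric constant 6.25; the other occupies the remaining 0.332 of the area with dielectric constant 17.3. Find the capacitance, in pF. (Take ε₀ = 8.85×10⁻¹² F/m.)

A = π(52.7 mm)² = 8.73×10⁻³ m².
Side-by-side slabs ⇒ two capacitors in parallel, each spanning the full gap.
C₁ = κ₁ε₀A₁/d = 6.25 × 8.85×10⁻¹² × 5.83×10⁻³ / 6.39×10⁻³ = 5.05×10⁻¹¹ F.
C₂ = κ₂ε₀A₂/d = 17.3 × 8.85×10⁻¹² × 2.90×10⁻³ / 6.39×10⁻³ = 6.94×10⁻¹¹ F.
C = C₁ + C₂ = 1.20×10⁻¹⁰ F.

120 pF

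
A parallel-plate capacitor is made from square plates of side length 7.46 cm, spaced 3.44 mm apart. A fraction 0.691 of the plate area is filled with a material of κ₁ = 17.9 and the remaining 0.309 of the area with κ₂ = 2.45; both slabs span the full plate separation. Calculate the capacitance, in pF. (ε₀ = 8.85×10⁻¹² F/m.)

A = (7.46 cm)² = 5.57×10⁻³ m².
Side-by-side slabs ⇒ two capacitors in parallel, each spanning the full gap.
C₁ = κ₁ε₀A₁/d = 17.9 × 8.85×10⁻¹² × 3.85×10⁻³ / 3.44×10⁻³ = 1.77×10⁻¹⁰ F.
C₂ = κ₂ε₀A₂/d = 2.45 × 8.85×10⁻¹² × 1.72×10⁻³ / 3.44×10⁻³ = 1.08×10⁻¹¹ F.
C = C₁ + C₂ = 1.88×10⁻¹⁰ F.

C ≈ 188 pF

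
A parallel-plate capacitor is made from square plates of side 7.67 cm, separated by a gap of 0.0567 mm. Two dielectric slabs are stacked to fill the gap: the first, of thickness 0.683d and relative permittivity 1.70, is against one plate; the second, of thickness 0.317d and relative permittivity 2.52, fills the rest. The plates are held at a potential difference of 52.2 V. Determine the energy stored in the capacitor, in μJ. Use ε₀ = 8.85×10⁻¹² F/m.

A = (7.67 cm)² = 5.88×10⁻³ m².
Stacked slabs ⇒ two capacitors in series, each with the full plate area.
C₁ = κ₁ε₀A/d₁ = 1.70 × 8.85×10⁻¹² × 5.88×10⁻³ / 3.87×10⁻⁵ = 2.29×10⁻⁹ F.
C₂ = κ₂ε₀A/d₂ = 2.52 × 8.85×10⁻¹² × 5.88×10⁻³ / 1.80×10⁻⁵ = 7.30×10⁻⁹ F.
C = (1/C₁ + 1/C₂)⁻¹ = 1.74×10⁻⁹ F.
U = ½CV² = ½ × 1.74×10⁻⁹ × (52.2)² = 2.37×10⁻⁶ J.

2.37 μJ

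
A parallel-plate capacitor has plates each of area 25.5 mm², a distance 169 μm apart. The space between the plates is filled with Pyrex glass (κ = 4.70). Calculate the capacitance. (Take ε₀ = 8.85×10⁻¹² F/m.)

6.28 pF

A = 25.5 mm² = 2.55×10⁻⁵ m².
C = κε₀A/d = 4.70 × 8.85×10⁻¹² × 2.55×10⁻⁵ / 1.69×10⁻⁴ = 6.28×10⁻¹² F.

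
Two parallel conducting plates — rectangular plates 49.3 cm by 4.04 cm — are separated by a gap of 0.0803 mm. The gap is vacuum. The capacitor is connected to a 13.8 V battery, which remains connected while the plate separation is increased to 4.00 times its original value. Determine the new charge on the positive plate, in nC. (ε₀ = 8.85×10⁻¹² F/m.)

A = 49.3 × 4.04 cm² = 1.99×10⁻² m².
Initially C₁ = ε₀A/d = 8.85×10⁻¹² × 1.99×10⁻² / 8.03×10⁻⁵ = 2.20×10⁻⁹ F.
Q₁ = 3.03×10⁻⁸ C.
Battery connected ⇒ V is held fixed. C₂ = 0.250 C₁ and Q = CV, so Q₂/Q₁ = C₂/C₁ = 0.250.
Q₂ = 0.250 × 3.03×10⁻⁸ = 7.57×10⁻⁹ C.

Q ≈ 7.57 nC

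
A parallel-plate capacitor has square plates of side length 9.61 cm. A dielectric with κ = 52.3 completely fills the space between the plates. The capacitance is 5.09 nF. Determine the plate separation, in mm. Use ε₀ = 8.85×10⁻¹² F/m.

A = (9.61 cm)² = 9.24×10⁻³ m².
d = κε₀A/C = 52.3 × 8.85×10⁻¹² × 9.24×10⁻³ / 5.09×10⁻⁹ = 8.40×10⁻⁴ m.

d ≈ 0.840 mm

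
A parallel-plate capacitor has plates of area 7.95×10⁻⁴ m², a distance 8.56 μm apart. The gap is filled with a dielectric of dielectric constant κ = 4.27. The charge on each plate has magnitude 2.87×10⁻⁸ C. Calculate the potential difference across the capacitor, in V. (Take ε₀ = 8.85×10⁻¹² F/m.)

V ≈ 8.18 V

C = κε₀A/d = 4.27 × 8.85×10⁻¹² × 7.95×10⁻⁴ / 8.56×10⁻⁶ = 3.51×10⁻⁹ F.
V = Q/C = 2.87×10⁻⁸ / 3.51×10⁻⁹ = 8.18 V.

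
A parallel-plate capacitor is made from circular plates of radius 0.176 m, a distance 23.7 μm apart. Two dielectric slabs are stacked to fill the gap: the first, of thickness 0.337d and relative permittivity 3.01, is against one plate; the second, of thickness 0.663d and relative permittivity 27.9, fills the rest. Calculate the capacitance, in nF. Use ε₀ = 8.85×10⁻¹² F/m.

A = π(0.176 m)² = 9.73×10⁻² m².
Stacked slabs ⇒ two capacitors in series, each with the full plate area.
C₁ = κ₁ε₀A/d₁ = 3.01 × 8.85×10⁻¹² × 9.73×10⁻² / 7.99×10⁻⁶ = 3.25×10⁻⁷ F.
C₂ = κ₂ε₀A/d₂ = 27.9 × 8.85×10⁻¹² × 9.73×10⁻² / 1.57×10⁻⁵ = 1.53×10⁻⁶ F.
C = (1/C₁ + 1/C₂)⁻¹ = 2.68×10⁻⁷ F.

268 nF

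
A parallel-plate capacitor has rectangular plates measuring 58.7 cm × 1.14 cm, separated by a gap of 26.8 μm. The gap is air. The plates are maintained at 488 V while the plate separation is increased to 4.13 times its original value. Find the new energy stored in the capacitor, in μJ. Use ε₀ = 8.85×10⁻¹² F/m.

A = 58.7 × 1.14 cm² = 6.69×10⁻³ m².
Initially C₁ = ε₀A/d = 8.85×10⁻¹² × 6.69×10⁻³ / 2.68×10⁻⁵ = 2.21×10⁻⁹ F.
U₁ = 2.63×10⁻⁴ J.
Battery connected ⇒ V is held fixed. C₂ = 0.242 C₁ and U = ½CV², so U₂/U₁ = C₂/C₁ = 0.242.
U₂ = 0.242 × 2.63×10⁻⁴ = 6.37×10⁻⁵ J.

63.7 μJ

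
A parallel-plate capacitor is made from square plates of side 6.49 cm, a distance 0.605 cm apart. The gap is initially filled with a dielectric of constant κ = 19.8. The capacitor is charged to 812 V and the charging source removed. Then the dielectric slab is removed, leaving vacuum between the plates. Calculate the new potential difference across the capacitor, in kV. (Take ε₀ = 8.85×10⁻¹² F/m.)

16.1 kV

A = (6.49 cm)² = 4.21×10⁻³ m².
Initially C₁ = κε₀A/d = 19.8 × 8.85×10⁻¹² × 4.21×10⁻³ / 6.05×10⁻³ = 1.22×10⁻¹⁰ F.
V₁ = 8.12×10² V.
Isolated ⇒ Q is held fixed. C₂ = 0.0505 C₁ and V = Q/C, so V₂/V₁ = C₁/C₂ = 19.8.
V₂ = 19.8 × 8.12×10² = 1.61×10⁴ V.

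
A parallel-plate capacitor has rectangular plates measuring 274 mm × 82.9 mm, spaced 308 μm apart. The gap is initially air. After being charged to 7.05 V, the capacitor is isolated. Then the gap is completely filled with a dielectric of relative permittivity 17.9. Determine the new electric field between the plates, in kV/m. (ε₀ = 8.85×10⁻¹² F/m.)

A = 274 × 82.9 mm² = 2.27×10⁻² m².
Initially C₁ = ε₀A/d = 8.85×10⁻¹² × 2.27×10⁻² / 3.08×10⁻⁴ = 6.53×10⁻¹⁰ F.
E₁ = 2.29×10⁴ V/m.
Isolated ⇒ Q is held fixed. V₂ = Q/C₂ = V₁/17.9; E = V/d, so E₂/E₁ = (V₂/V₁)(d₁/d₂) = 0.0559.
E₂ = 0.0559 × 2.29×10⁴ = 1.28×10³ V/m.

E ≈ 1.28 kV/m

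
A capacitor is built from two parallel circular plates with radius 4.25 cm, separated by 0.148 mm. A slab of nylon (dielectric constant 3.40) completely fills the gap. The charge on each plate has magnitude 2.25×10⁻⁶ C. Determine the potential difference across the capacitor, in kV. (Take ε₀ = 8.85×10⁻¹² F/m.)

A = π(4.25 cm)² = 5.67×10⁻³ m².
C = κε₀A/d = 3.40 × 8.85×10⁻¹² × 5.67×10⁻³ / 1.48×10⁻⁴ = 1.15×10⁻⁹ F.
V = Q/C = 2.25×10⁻⁶ / 1.15×10⁻⁹ = 1.95×10³ V.

V ≈ 1.95 kV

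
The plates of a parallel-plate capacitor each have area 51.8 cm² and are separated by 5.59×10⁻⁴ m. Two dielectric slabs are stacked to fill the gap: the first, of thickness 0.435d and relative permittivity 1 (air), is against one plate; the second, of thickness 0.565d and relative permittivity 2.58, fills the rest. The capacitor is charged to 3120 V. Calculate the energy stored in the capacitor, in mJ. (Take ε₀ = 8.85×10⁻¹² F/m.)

0.610 mJ

A = 51.8 cm² = 5.18×10⁻³ m².
Stacked slabs ⇒ two capacitors in series, each with the full plate area.
C₁ = κ₁ε₀A/d₁ = 1.00 × 8.85×10⁻¹² × 5.18×10⁻³ / 2.43×10⁻⁴ = 1.89×10⁻¹⁰ F.
C₂ = κ₂ε₀A/d₂ = 2.58 × 8.85×10⁻¹² × 5.18×10⁻³ / 3.16×10⁻⁴ = 3.74×10⁻¹⁰ F.
C = (1/C₁ + 1/C₂)⁻¹ = 1.25×10⁻¹⁰ F.
U = ½CV² = ½ × 1.25×10⁻¹⁰ × (3120)² = 6.10×10⁻⁴ J.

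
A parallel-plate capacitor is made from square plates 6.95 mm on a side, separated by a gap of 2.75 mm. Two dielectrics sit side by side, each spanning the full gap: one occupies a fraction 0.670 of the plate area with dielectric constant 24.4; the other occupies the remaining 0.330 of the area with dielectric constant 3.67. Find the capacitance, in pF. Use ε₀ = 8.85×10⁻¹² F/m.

A = (6.95 mm)² = 4.83×10⁻⁵ m².
Side-by-side slabs ⇒ two capacitors in parallel, each spanning the full gap.
C₁ = κ₁ε₀A₁/d = 24.4 × 8.85×10⁻¹² × 3.24×10⁻⁵ / 2.75×10⁻³ = 2.54×10⁻¹² F.
C₂ = κ₂ε₀A₂/d = 3.67 × 8.85×10⁻¹² × 1.59×10⁻⁵ / 2.75×10⁻³ = 1.88×10⁻¹³ F.
C = C₁ + C₂ = 2.73×10⁻¹² F.

C ≈ 2.73 pF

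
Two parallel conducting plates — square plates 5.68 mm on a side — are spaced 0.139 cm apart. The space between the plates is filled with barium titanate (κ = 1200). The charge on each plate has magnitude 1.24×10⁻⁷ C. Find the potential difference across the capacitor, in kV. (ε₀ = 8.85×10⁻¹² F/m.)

0.503 kV

A = (5.68 mm)² = 3.23×10⁻⁵ m².
C = κε₀A/d = 1200 × 8.85×10⁻¹² × 3.23×10⁻⁵ / 1.39×10⁻³ = 2.46×10⁻¹⁰ F.
V = Q/C = 1.24×10⁻⁷ / 2.46×10⁻¹⁰ = 5.03×10² V.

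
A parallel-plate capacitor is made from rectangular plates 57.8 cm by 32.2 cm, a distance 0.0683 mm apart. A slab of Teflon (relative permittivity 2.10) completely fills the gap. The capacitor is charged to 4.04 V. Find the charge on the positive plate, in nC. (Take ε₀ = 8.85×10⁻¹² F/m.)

A = 57.8 × 32.2 cm² = 0.186 m².
C = κε₀A/d = 2.10 × 8.85×10⁻¹² × 0.186 / 6.83×10⁻⁵ = 5.06×10⁻⁸ F.
Q = CV = 5.06×10⁻⁸ × 4.04 = 2.05×10⁻⁷ C.

205 nC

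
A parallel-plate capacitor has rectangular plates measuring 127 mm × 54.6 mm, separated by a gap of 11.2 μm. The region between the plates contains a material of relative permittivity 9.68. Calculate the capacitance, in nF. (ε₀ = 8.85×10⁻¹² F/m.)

A = 127 × 54.6 mm² = 6.93×10⁻³ m².
C = κε₀A/d = 9.68 × 8.85×10⁻¹² × 6.93×10⁻³ / 1.12×10⁻⁵ = 5.30×10⁻⁸ F.

C ≈ 53.0 nF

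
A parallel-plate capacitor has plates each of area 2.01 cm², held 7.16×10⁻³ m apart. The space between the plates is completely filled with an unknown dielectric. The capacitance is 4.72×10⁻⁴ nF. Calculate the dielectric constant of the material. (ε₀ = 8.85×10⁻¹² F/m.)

1.90

A = 2.01 cm² = 2.01×10⁻⁴ m².
κ = Cd/(ε₀A) = 4.72×10⁻¹³ × 7.16×10⁻³ / (8.85×10⁻¹² × 2.01×10⁻⁴) = 1.90.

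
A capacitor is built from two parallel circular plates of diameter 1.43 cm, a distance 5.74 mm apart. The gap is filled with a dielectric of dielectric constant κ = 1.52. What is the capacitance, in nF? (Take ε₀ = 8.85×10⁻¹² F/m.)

A = π(1.43/2 cm)² = 1.61×10⁻⁴ m².
C = κε₀A/d = 1.52 × 8.85×10⁻¹² × 1.61×10⁻⁴ / 5.74×10⁻³ = 3.76×10⁻¹³ F.

C ≈ 3.76×10⁻⁴ nF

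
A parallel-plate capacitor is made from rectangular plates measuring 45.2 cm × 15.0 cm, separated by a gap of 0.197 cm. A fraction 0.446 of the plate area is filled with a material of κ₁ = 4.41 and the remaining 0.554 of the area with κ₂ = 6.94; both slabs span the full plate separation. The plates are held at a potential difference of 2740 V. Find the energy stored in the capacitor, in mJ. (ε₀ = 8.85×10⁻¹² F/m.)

U ≈ 6.64 mJ

A = 45.2 × 15.0 cm² = 6.78×10⁻² m².
Side-by-side slabs ⇒ two capacitors in parallel, each spanning the full gap.
C₁ = κ₁ε₀A₁/d = 4.41 × 8.85×10⁻¹² × 3.02×10⁻² / 1.97×10⁻³ = 5.99×10⁻¹⁰ F.
C₂ = κ₂ε₀A₂/d = 6.94 × 8.85×10⁻¹² × 3.76×10⁻² / 1.97×10⁻³ = 1.17×10⁻⁹ F.
C = C₁ + C₂ = 1.77×10⁻⁹ F.
U = ½CV² = ½ × 1.77×10⁻⁹ × (2740)² = 6.64×10⁻³ J.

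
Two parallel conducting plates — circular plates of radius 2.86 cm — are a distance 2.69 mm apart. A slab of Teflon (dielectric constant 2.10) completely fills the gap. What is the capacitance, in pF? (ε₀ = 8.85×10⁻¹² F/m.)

17.8 pF

A = π(2.86 cm)² = 2.57×10⁻³ m².
C = κε₀A/d = 2.10 × 8.85×10⁻¹² × 2.57×10⁻³ / 2.69×10⁻³ = 1.78×10⁻¹¹ F.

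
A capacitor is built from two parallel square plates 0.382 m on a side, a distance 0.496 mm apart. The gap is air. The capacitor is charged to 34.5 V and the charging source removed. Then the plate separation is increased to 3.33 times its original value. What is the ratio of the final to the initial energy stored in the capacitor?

3.33

Isolated ⇒ Q is held fixed.
C₂ = 0.300 C₁ and U = Q²/(2C), so U₂/U₁ = C₁/C₂ = 3.33.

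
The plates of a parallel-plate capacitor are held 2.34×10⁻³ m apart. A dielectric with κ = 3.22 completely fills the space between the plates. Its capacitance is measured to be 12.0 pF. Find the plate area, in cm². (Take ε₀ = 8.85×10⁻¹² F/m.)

9.85 cm²

A = Cd/(κε₀) = 1.20×10⁻¹¹ × 2.34×10⁻³ / (3.22 × 8.85×10⁻¹²) = 9.85×10⁻⁴ m².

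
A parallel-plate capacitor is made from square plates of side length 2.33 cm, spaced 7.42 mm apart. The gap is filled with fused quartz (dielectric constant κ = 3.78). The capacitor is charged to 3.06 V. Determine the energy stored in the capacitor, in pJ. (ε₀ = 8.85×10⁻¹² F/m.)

U ≈ 11.5 pJ

A = (2.33 cm)² = 5.43×10⁻⁴ m².
C = κε₀A/d = 3.78 × 8.85×10⁻¹² × 5.43×10⁻⁴ / 7.42×10⁻³ = 2.45×10⁻¹² F.
U = ½CV² = ½ × 2.45×10⁻¹² × (3.06)² = 1.15×10⁻¹¹ J.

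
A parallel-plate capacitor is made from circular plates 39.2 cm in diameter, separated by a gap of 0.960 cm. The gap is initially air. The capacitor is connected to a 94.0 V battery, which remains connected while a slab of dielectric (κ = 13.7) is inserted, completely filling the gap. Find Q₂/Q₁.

Battery connected ⇒ V is held fixed.
C₂ = 13.7 C₁ and Q = CV, so Q₂/Q₁ = C₂/C₁ = 13.7.

Q₂/Q₁ ≈ 13.7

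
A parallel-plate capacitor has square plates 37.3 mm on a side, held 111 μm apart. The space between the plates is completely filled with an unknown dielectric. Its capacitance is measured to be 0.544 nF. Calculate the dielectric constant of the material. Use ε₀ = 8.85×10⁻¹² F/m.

κ ≈ 4.90

A = (37.3 mm)² = 1.39×10⁻³ m².
κ = Cd/(ε₀A) = 5.44×10⁻¹⁰ × 1.11×10⁻⁴ / (8.85×10⁻¹² × 1.39×10⁻³) = 4.90.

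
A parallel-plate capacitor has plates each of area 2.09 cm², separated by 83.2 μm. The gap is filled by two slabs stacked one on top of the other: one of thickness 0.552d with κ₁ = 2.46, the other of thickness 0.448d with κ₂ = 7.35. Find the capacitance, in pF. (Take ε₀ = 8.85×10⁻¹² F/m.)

A = 2.09 cm² = 2.09×10⁻⁴ m².
Stacked slabs ⇒ two capacitors in series, each with the full plate area.
C₁ = κ₁ε₀A/d₁ = 2.46 × 8.85×10⁻¹² × 2.09×10⁻⁴ / 4.59×10⁻⁵ = 9.91×10⁻¹¹ F.
C₂ = κ₂ε₀A/d₂ = 7.35 × 8.85×10⁻¹² × 2.09×10⁻⁴ / 3.73×10⁻⁵ = 3.65×10⁻¹⁰ F.
C = (1/C₁ + 1/C₂)⁻¹ = 7.79×10⁻¹¹ F.

C ≈ 77.9 pF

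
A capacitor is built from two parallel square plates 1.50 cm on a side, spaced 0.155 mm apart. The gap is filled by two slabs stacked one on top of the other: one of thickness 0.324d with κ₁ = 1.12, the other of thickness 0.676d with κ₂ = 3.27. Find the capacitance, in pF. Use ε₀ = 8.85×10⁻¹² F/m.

A = (1.50 cm)² = 2.25×10⁻⁴ m².
Stacked slabs ⇒ two capacitors in series, each with the full plate area.
C₁ = κ₁ε₀A/d₁ = 1.12 × 8.85×10⁻¹² × 2.25×10⁻⁴ / 5.02×10⁻⁵ = 4.44×10⁻¹¹ F.
C₂ = κ₂ε₀A/d₂ = 3.27 × 8.85×10⁻¹² × 2.25×10⁻⁴ / 1.05×10⁻⁴ = 6.21×10⁻¹¹ F.
C = (1/C₁ + 1/C₂)⁻¹ = 2.59×10⁻¹¹ F.

C ≈ 25.9 pF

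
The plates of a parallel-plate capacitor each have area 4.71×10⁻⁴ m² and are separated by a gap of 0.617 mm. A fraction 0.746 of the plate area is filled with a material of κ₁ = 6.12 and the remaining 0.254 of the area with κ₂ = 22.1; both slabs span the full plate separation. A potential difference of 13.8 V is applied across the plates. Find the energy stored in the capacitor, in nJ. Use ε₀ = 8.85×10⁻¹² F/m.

6.55 nJ

Side-by-side slabs ⇒ two capacitors in parallel, each spanning the full gap.
C₁ = κ₁ε₀A₁/d = 6.12 × 8.85×10⁻¹² × 3.51×10⁻⁴ / 6.17×10⁻⁴ = 3.08×10⁻¹¹ F.
C₂ = κ₂ε₀A₂/d = 22.1 × 8.85×10⁻¹² × 1.20×10⁻⁴ / 6.17×10⁻⁴ = 3.79×10⁻¹¹ F.
C = C₁ + C₂ = 6.88×10⁻¹¹ F.
U = ½CV² = ½ × 6.88×10⁻¹¹ × (13.8)² = 6.55×10⁻⁹ J.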